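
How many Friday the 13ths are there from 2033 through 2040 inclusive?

Friday-the-13ths by year:
2033: May
2034: Jan, Oct
2035: Apr, Jul
2036: Jun
2037: Feb, Mar, Nov
2038: Aug
2039: May
2040: Jan, Apr, Jul

14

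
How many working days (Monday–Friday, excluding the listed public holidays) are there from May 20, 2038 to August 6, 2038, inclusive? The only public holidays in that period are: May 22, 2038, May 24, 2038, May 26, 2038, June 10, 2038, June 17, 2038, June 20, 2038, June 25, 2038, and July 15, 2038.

May 20, 2038 is a Thursday.
From May 20, 2038 to August 6, 2038 is 79 days inclusive.
79 = 7 × 11 + 2, so there are 11 full weeks plus 2 extra days.
Each full week contributes 5 weekdays (Mon–Fri): 11 × 5 = 55.
The 2 extra days are Thursday, Friday — 2 of them qualify.
Total: 55 + 2 = 57.
Holidays: May 22, 2038 (Sat); May 24, 2038 (Mon); May 26, 2038 (Wed); June 10, 2038 (Thu); June 17, 2038 (Thu); June 20, 2038 (Sun); June 25, 2038 (Fri); July 15, 2038 (Thu).
6 of the 8 holidays fall on weekdays; the rest are weekends and were already excluded.
Business days: 57 − 6 = 51.

51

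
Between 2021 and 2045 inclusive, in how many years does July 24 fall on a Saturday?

4

Day of week of July 24 in each year:
2021: Sat ✓, 2022: Sun, 2023: Mon, 2024: Wed, 2025: Thu, 2026: Fri, 2027: Sat ✓, 2028: Mon, 2029: Tue, 2030: Wed, 2031: Thu, 2032: Sat ✓, 2033: Sun, 2034: Mon, 2035: Tue, 2036: Thu, 2037: Fri, 2038: Sat ✓, 2039: Sun, 2040: Tue, 2041: Wed, 2042: Thu, 2043: Fri, 2044: Sun, 2045: Mon
Saturdays: 2021, 2027, 2032, 2038.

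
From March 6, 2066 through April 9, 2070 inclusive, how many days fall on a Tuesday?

March 6, 2066 is a Saturday.
That's 1496 days from start to end, counting both.
1496 = 7 × 213 + 5, so there are 213 full weeks plus 5 extra days.
Each full week contributes one Tuesday: 213 so far.
The 5 extra days are Saturday, Sunday, Monday, Tuesday, Wednesday — 1 of them qualifies.
Total: 213 + 1 = 214.

214 Tuesdays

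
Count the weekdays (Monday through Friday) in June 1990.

21

1 June 1990 is a Friday.
From 1 June 1990 to 30 June 1990 is 30 days inclusive.
30 = 7 × 4 + 2, so there are 4 full weeks plus 2 extra days.
Each full week contributes 5 weekdays (Mon–Fri): 4 × 5 = 20.
The 2 extra days are Friday, Saturday — 1 of them qualifies.
Total: 20 + 1 = 21.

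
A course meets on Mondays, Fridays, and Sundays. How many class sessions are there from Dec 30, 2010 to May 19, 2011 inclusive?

60

Dec 30, 2010 is a Thursday.
The range spans 141 days (inclusive of both endpoints).
141 = 7 × 20 + 1, so there are 20 full weeks plus 1 extra day.
Each full week contributes 3 days from the set (Mon, Fri, Sun): 20 × 3 = 60.
The 1 extra day is Thursday — none qualify.
Total: 60 + 0 = 60.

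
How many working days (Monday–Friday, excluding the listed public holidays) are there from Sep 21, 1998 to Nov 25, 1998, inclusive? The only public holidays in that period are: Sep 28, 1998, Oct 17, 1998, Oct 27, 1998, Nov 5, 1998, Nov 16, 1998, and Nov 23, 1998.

Sep 21, 1998 is a Monday.
That's 66 days from start to end, counting both.
66 = 7 × 9 + 3, so there are 9 full weeks plus 3 extra days.
Each full week contributes 5 weekdays (Mon–Fri): 9 × 5 = 45.
The 3 extra days are Monday, Tuesday, Wednesday — 3 of them qualify.
Total: 45 + 3 = 48.
Holidays: Sep 28, 1998 (Mon); Oct 17, 1998 (Sat); Oct 27, 1998 (Tue); Nov 5, 1998 (Thu); Nov 16, 1998 (Mon); Nov 23, 1998 (Mon).
5 of the 6 holidays fall on weekdays; the rest are weekends and were already excluded.
Business days: 48 − 5 = 43.

43 working days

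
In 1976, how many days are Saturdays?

52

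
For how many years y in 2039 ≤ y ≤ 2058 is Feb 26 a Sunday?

Day of week of February 26 in each year:
2039: Sat, 2040: Sun ✓, 2041: Tue, 2042: Wed, 2043: Thu, 2044: Fri, 2045: Sun ✓, 2046: Mon, 2047: Tue, 2048: Wed, 2049: Fri, 2050: Sat, 2051: Sun ✓, 2052: Mon, 2053: Wed, 2054: Thu, 2055: Fri, 2056: Sat, 2057: Mon, 2058: Tue
Sundays: 2040, 2045, 2051.

3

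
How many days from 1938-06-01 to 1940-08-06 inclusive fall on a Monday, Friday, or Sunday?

1938-06-01 is a Wednesday.
That's 798 days from start to end, counting both.
798 = 7 × 114, so the span is exactly 114 full weeks.
Each full week contributes 3 days from the set (Mon, Fri, Sun): 114 × 3 = 342.

342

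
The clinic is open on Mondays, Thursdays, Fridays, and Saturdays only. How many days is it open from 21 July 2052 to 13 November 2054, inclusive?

483

21 July 2052 is a Sunday.
The range spans 846 days (inclusive of both endpoints).
846 = 7 × 120 + 6, so there are 120 full weeks plus 6 extra days.
Each full week contributes 4 days from the set (Mon, Thu, Fri, Sat): 120 × 4 = 480.
The 6 extra days are Sun, Mon, Tue, Wed, Thu, Fri — 3 of them qualify.
Total: 480 + 3 = 483.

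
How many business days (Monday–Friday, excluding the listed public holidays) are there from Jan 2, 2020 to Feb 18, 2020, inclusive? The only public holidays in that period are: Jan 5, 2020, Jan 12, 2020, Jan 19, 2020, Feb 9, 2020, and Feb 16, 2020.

Jan 2, 2020 is a Thursday.
That's 48 days from start to end, counting both.
48 = 7 × 6 + 6, so there are 6 full weeks plus 6 extra days.
Each full week contributes 5 weekdays (Mon–Fri): 6 × 5 = 30.
The 6 extra days are Thu, Fri, Sat, Sun, Mon, Tue — 4 of them qualify.
Total: 30 + 4 = 34.
Holidays: Jan 5, 2020 (Sun); Jan 12, 2020 (Sun); Jan 19, 2020 (Sun); Feb 9, 2020 (Sun); Feb 16, 2020 (Sun).
None of the 5 holidays fall on a weekday, so nothing to subtract.
Business days: 34 − 0 = 34.

34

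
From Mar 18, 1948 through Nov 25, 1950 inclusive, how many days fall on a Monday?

140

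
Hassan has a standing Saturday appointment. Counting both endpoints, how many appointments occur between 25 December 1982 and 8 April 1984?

25 December 1982 is a Saturday.
The range spans 471 days (inclusive of both endpoints).
471 = 7 × 67 + 2, so there are 67 full weeks plus 2 extra days.
Each full week contributes one Saturday: 67 so far.
The 2 extra days are Sat, Sun — 1 of them qualifies.
Total: 67 + 1 = 68.

68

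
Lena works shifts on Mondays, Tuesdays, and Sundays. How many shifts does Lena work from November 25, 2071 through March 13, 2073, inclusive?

November 25, 2071 is a Wednesday.
From November 25, 2071 to March 13, 2073 is 475 days inclusive.
475 = 7 × 67 + 6, so there are 67 full weeks plus 6 extra days.
Each full week contributes 3 days from the set (Mon, Tue, Sun): 67 × 3 = 201.
The 6 extra days are Wednesday, Thursday, Friday, Saturday, Sunday, Monday — 2 of them qualify.
Total: 201 + 2 = 203.

203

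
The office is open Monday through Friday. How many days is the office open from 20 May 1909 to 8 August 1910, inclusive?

318

20 May 1909 is a Thursday.
That's 446 days from start to end, counting both.
446 = 7 × 63 + 5, so there are 63 full weeks plus 5 extra days.
Each full week contributes 5 weekdays (Mon–Fri): 63 × 5 = 315.
The 5 extra days are Thu, Fri, Sat, Sun, Mon — 3 of them qualify.
Total: 315 + 3 = 318.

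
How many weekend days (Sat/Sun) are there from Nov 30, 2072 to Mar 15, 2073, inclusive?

30

Nov 30, 2072 is a Wednesday.
That's 106 days from start to end, counting both.
106 = 7 × 15 + 1, so there are 15 full weeks plus 1 extra day.
Each full week contributes 2 weekend days (Sat, Sun): 15 × 2 = 30.
The 1 extra day is Wednesday — none qualify.
Total: 30 + 0 = 30.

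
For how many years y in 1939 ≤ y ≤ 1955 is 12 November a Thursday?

Day of week of November 12 in each year:
1939: Sun, 1940: Tue, 1941: Wed, 1942: Thu ✓, 1943: Fri, 1944: Sun, 1945: Mon, 1946: Tue, 1947: Wed, 1948: Fri, 1949: Sat, 1950: Sun, 1951: Mon, 1952: Wed, 1953: Thu ✓, 1954: Fri, 1955: Sat
Thursdays: 1942, 1953.

2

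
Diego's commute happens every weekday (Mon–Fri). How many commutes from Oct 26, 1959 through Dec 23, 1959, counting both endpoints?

43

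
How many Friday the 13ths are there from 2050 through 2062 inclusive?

21

Friday-the-13ths by year:
2050: May
2051: Jan, Oct
2052: Sep, Dec
2053: Jun
2054: Feb, Mar, Nov
2055: Aug
2056: Oct
2057: Apr, Jul
2058: Sep, Dec
2059: Jun
2060: Feb, Aug
2061: May
2062: Jan, Oct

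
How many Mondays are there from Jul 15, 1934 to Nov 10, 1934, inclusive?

Jul 15, 1934 is a Sunday.
The range spans 119 days (inclusive of both endpoints).
119 = 7 × 17, so the span is exactly 17 full weeks.
Each full week contributes one Monday: 17 so far.

17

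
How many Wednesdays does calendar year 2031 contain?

53

January 1, 2031 is a Wednesday.
From January 1, 2031 to December 31, 2031 is 365 days inclusive.
365 = 7 × 52 + 1, so there are 52 full weeks plus 1 extra day.
Each full week contributes one Wednesday: 52 so far.
The 1 extra day is Wed — 1 of them qualifies.
Total: 52 + 1 = 53.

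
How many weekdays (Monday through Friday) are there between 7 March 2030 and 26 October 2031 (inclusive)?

7 March 2030 is a Thursday.
From 7 March 2030 to 26 October 2031 is 599 days inclusive.
599 = 7 × 85 + 4, so there are 85 full weeks plus 4 extra days.
Each full week contributes 5 weekdays (Mon–Fri): 85 × 5 = 425.
The 4 extra days are Thursday, Friday, Saturday, Sunday — 2 of them qualify.
Total: 425 + 2 = 427.

427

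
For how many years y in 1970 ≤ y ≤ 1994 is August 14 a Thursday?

3

Day of week of August 14 in each year:
1970: Fri, 1971: Sat, 1972: Mon, 1973: Tue, 1974: Wed, 1975: Thu ✓, 1976: Sat, 1977: Sun, 1978: Mon, 1979: Tue, 1980: Thu ✓, 1981: Fri, 1982: Sat, 1983: Sun, 1984: Tue, 1985: Wed, 1986: Thu ✓, 1987: Fri, 1988: Sun, 1989: Mon, 1990: Tue, 1991: Wed, 1992: Fri, 1993: Sat, 1994: Sun
Thursdays: 1975, 1980, 1986.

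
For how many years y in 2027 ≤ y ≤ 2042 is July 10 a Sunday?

Day of week of July 10 in each year:
2027: Sat, 2028: Mon, 2029: Tue, 2030: Wed, 2031: Thu, 2032: Sat, 2033: Sun ✓, 2034: Mon, 2035: Tue, 2036: Thu, 2037: Fri, 2038: Sat, 2039: Sun ✓, 2040: Tue, 2041: Wed, 2042: Thu
Sundays: 2033, 2039.

2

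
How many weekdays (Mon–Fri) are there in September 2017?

21 weekdays

Sep 1, 2017 is a Friday.
From Sep 1, 2017 to Sep 30, 2017 is 30 days inclusive.
30 = 7 × 4 + 2, so there are 4 full weeks plus 2 extra days.
Each full week contributes 5 weekdays (Mon–Fri): 4 × 5 = 20.
The 2 extra days are Friday, Saturday — 1 of them qualifies.
Total: 20 + 1 = 21.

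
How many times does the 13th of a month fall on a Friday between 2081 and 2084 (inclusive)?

Friday-the-13ths by year:
2081: Jun
2082: Feb, Mar, Nov
2083: Aug
2084: Oct

6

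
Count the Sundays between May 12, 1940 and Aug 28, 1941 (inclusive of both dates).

68 Sundays

May 12, 1940 is a Sunday.
The range spans 474 days (inclusive of both endpoints).
474 = 7 × 67 + 5, so there are 67 full weeks plus 5 extra days.
Each full week contributes one Sunday: 67 so far.
The 5 extra days are Sun, Mon, Tue, Wed, Thu — 1 of them qualifies.
Total: 67 + 1 = 68.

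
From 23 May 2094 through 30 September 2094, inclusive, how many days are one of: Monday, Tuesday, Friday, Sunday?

75

23 May 2094 is a Sunday.
That's 131 days from start to end, counting both.
131 = 7 × 18 + 5, so there are 18 full weeks plus 5 extra days.
Each full week contributes 4 days from the set (Mon, Tue, Fri, Sun): 18 × 4 = 72.
The 5 extra days are Sunday, Monday, Tuesday, Wednesday, Thursday — 3 of them qualify.
Total: 72 + 3 = 75.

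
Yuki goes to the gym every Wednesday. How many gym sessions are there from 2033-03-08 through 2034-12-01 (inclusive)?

91 Wednesdays

2033-03-08 is a Tuesday.
The range spans 634 days (inclusive of both endpoints).
634 = 7 × 90 + 4, so there are 90 full weeks plus 4 extra days.
Each full week contributes one Wednesday: 90 so far.
The 4 extra days are Tuesday, Wednesday, Thursday, Friday — 1 of them qualifies.
Total: 90 + 1 = 91.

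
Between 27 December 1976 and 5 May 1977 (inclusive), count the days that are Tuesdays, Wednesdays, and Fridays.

27 December 1976 is a Monday.
That's 130 days from start to end, counting both.
130 = 7 × 18 + 4, so there are 18 full weeks plus 4 extra days.
Each full week contributes 3 days from the set (Tue, Wed, Fri): 18 × 3 = 54.
The 4 extra days are Mon, Tue, Wed, Thu — 2 of them qualify.
Total: 54 + 2 = 56.

56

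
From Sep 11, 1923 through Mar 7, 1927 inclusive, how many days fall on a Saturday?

Sep 11, 1923 is a Tuesday.
From Sep 11, 1923 to Mar 7, 1927 is 1274 days inclusive.
1274 = 7 × 182, so the span is exactly 182 full weeks.
Each full week contributes one Saturday: 182 so far.
Total: 182.

182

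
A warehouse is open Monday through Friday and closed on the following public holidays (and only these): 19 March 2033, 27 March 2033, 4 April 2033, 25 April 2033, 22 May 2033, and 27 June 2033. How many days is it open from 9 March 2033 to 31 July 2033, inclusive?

9 March 2033 is a Wednesday.
The range spans 145 days (inclusive of both endpoints).
145 = 7 × 20 + 5, so there are 20 full weeks plus 5 extra days.
Each full week contributes 5 weekdays (Mon–Fri): 20 × 5 = 100.
The 5 extra days are Wed, Thu, Fri, Sat, Sun — 3 of them qualify.
Total: 100 + 3 = 103.
Holidays: 19 March 2033 (Sat); 27 March 2033 (Sun); 4 April 2033 (Mon); 25 April 2033 (Mon); 22 May 2033 (Sun); 27 June 2033 (Mon).
3 of the 6 holidays fall on weekdays; the rest are weekends and were already excluded.
Business days: 103 − 3 = 100.

100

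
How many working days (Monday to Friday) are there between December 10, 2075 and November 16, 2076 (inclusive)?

December 10, 2075 is a Tuesday.
The range spans 343 days (inclusive of both endpoints).
343 = 7 × 49, so the span is exactly 49 full weeks.
Each full week contributes 5 weekdays (Mon–Fri): 49 × 5 = 245.

245 weekdays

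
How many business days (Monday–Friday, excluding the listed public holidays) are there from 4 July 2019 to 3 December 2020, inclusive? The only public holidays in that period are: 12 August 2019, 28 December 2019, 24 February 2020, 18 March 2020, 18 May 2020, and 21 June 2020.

4 July 2019 is a Thursday.
That's 519 days from start to end, counting both.
519 = 7 × 74 + 1, so there are 74 full weeks plus 1 extra day.
Each full week contributes 5 weekdays (Mon–Fri): 74 × 5 = 370.
The 1 extra day is Thu — 1 of them qualifies.
Total: 370 + 1 = 371.
Holidays: 12 August 2019 (Mon); 28 December 2019 (Sat); 24 February 2020 (Mon); 18 March 2020 (Wed); 18 May 2020 (Mon); 21 June 2020 (Sun).
4 of the 6 holidays fall on weekdays; the rest are weekends and were already excluded.
Business days: 371 − 4 = 367.

367 business days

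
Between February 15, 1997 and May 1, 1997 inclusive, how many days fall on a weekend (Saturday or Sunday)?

February 15, 1997 is a Saturday.
From February 15, 1997 to May 1, 1997 is 76 days inclusive.
76 = 7 × 10 + 6, so there are 10 full weeks plus 6 extra days.
Each full week contributes 2 weekend days (Sat, Sun): 10 × 2 = 20.
The 6 extra days are Saturday, Sunday, Monday, Tuesday, Wednesday, Thursday — 2 of them qualify.
Total: 20 + 2 = 22.

22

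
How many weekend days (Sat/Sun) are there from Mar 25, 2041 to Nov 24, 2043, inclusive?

Mar 25, 2041 is a Monday.
From Mar 25, 2041 to Nov 24, 2043 is 975 days inclusive.
975 = 7 × 139 + 2, so there are 139 full weeks plus 2 extra days.
Each full week contributes 2 weekend days (Sat, Sun): 139 × 2 = 278.
The 2 extra days are Mon, Tue — none qualify.
Total: 278 + 0 = 278.

278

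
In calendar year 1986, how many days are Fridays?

Jan 1, 1986 is a Wednesday.
That's 365 days from start to end, counting both.
365 = 7 × 52 + 1, so there are 52 full weeks plus 1 extra day.
Each full week contributes one Friday: 52 so far.
The 1 extra day is Wed — none qualify.
Total: 52 + 0 = 52.

52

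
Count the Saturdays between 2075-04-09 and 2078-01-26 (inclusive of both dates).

146 Saturdays

2075-04-09 is a Tuesday.
That's 1024 days from start to end, counting both.
1024 = 7 × 146 + 2, so there are 146 full weeks plus 2 extra days.
Each full week contributes one Saturday: 146 so far.
The 2 extra days are Tue, Wed — none qualify.
Total: 146 + 0 = 146.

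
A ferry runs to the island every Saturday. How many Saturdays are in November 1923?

Nov 1, 1923 is a Thursday.
From Nov 1, 1923 to Nov 30, 1923 is 30 days inclusive.
30 = 7 × 4 + 2, so there are 4 full weeks plus 2 extra days.
Each full week contributes one Saturday: 4 so far.
The 2 extra days are Thu, Fri — none qualify.
Total: 4 + 0 = 4.

4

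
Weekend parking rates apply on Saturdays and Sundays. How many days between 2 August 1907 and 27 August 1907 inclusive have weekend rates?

2 August 1907 is a Friday.
That's 26 days from start to end, counting both.
26 = 7 × 3 + 5, so there are 3 full weeks plus 5 extra days.
Each full week contributes 2 weekend days (Sat, Sun): 3 × 2 = 6.
The 5 extra days are Friday, Saturday, Sunday, Monday, Tuesday — 2 of them qualify.
Total: 6 + 2 = 8.

8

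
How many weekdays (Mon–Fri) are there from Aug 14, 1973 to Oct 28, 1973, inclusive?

Aug 14, 1973 is a Tuesday.
From Aug 14, 1973 to Oct 28, 1973 is 76 days inclusive.
76 = 7 × 10 + 6, so there are 10 full weeks plus 6 extra days.
Each full week contributes 5 weekdays (Mon–Fri): 10 × 5 = 50.
The 6 extra days are Tue, Wed, Thu, Fri, Sat, Sun — 4 of them qualify.
Total: 50 + 4 = 54.

54 weekdays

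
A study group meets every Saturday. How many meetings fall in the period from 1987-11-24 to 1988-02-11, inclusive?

11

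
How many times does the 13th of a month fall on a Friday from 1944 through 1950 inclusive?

11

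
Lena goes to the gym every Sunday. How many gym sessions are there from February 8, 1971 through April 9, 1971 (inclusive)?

8 Sundays

February 8, 1971 is a Monday.
That's 61 days from start to end, counting both.
61 = 7 × 8 + 5, so there are 8 full weeks plus 5 extra days.
Each full week contributes one Sunday: 8 so far.
The 5 extra days are Monday, Tuesday, Wednesday, Thursday, Friday — none qualify.
Total: 8 + 0 = 8.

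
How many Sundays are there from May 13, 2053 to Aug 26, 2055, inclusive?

119 Sundays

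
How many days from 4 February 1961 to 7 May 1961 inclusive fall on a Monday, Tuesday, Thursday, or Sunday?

4 February 1961 is a Saturday.
From 4 February 1961 to 7 May 1961 is 93 days inclusive.
93 = 7 × 13 + 2, so there are 13 full weeks plus 2 extra days.
Each full week contributes 4 days from the set (Mon, Tue, Thu, Sun): 13 × 4 = 52.
The 2 extra days are Saturday, Sunday — 1 of them qualifies.
Total: 52 + 1 = 53.

53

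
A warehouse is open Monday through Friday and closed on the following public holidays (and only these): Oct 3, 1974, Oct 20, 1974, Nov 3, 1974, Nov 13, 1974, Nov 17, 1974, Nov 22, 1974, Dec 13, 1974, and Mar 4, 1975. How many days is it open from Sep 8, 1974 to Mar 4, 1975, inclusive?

122 business days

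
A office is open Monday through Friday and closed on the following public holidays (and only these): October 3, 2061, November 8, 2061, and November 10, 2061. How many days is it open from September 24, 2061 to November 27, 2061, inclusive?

September 24, 2061 is a Saturday.
The range spans 65 days (inclusive of both endpoints).
65 = 7 × 9 + 2, so there are 9 full weeks plus 2 extra days.
Each full week contributes 5 weekdays (Mon–Fri): 9 × 5 = 45.
The 2 extra days are Sat, Sun — none qualify.
Total: 45 + 0 = 45.
Holidays: October 3, 2061 (Mon); November 8, 2061 (Tue); November 10, 2061 (Thu).
All 3 holidays fall on weekdays, so subtract 3.
Business days: 45 − 3 = 42.

42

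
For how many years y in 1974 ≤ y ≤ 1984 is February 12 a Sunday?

2

Day of week of February 12 in each year:
1974: Tue, 1975: Wed, 1976: Thu, 1977: Sat, 1978: Sun ✓, 1979: Mon, 1980: Tue, 1981: Thu, 1982: Fri, 1983: Sat, 1984: Sun ✓
Sundays: 1978, 1984.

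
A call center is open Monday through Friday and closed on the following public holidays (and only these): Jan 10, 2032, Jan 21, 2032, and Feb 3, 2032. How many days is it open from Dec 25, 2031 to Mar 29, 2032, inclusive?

Dec 25, 2031 is a Thursday.
The range spans 96 days (inclusive of both endpoints).
96 = 7 × 13 + 5, so there are 13 full weeks plus 5 extra days.
Each full week contributes 5 weekdays (Mon–Fri): 13 × 5 = 65.
The 5 extra days are Thu, Fri, Sat, Sun, Mon — 3 of them qualify.
Total: 65 + 3 = 68.
Holidays: Jan 10, 2032 (Sat); Jan 21, 2032 (Wed); Feb 3, 2032 (Tue).
2 of the 3 holidays fall on weekdays; the rest are weekends and were already excluded.
Business days: 68 − 2 = 66.

66 business days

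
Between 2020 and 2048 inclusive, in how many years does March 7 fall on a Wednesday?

4

Day of week of March 7 in each year:
2020: Sat, 2021: Sun, 2022: Mon, 2023: Tue, 2024: Thu, 2025: Fri, 2026: Sat, 2027: Sun, 2028: Tue, 2029: Wed ✓, 2030: Thu, 2031: Fri, 2032: Sun, 2033: Mon, 2034: Tue, 2035: Wed ✓, 2036: Fri, 2037: Sat, 2038: Sun, 2039: Mon, 2040: Wed ✓, 2041: Thu, 2042: Fri, 2043: Sat, 2044: Mon, 2045: Tue, 2046: Wed ✓, 2047: Thu, 2048: Sat
Wednesdays: 2029, 2035, 2040, 2046.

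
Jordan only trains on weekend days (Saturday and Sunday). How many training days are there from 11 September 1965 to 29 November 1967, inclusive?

11 September 1965 is a Saturday.
That's 810 days from start to end, counting both.
810 = 7 × 115 + 5, so there are 115 full weeks plus 5 extra days.
Each full week contributes 2 weekend days (Sat, Sun): 115 × 2 = 230.
The 5 extra days are Saturday, Sunday, Monday, Tuesday, Wednesday — 2 of them qualify.
Total: 230 + 2 = 232.

232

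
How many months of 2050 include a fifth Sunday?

A month has five Sundays exactly when Sunday falls within its first (length − 28) days.
Jan: 31 days, starts Sat → 5 of Sat, Sun, Mon ✓
Feb: 28 days, starts Tue → 5 of (none)
Mar: 31 days, starts Tue → 5 of Tue, Wed, Thu
Apr: 30 days, starts Fri → 5 of Fri, Sat
May: 31 days, starts Sun → 5 of Sun, Mon, Tue ✓
Jun: 30 days, starts Wed → 5 of Wed, Thu
Jul: 31 days, starts Fri → 5 of Fri, Sat, Sun ✓
Aug: 31 days, starts Mon → 5 of Mon, Tue, Wed
Sep: 30 days, starts Thu → 5 of Thu, Fri
Oct: 31 days, starts Sat → 5 of Sat, Sun, Mon ✓
Nov: 30 days, starts Tue → 5 of Tue, Wed
Dec: 31 days, starts Thu → 5 of Thu, Fri, Sat
Months with five Sundays: Jan, May, Jul, Oct.

4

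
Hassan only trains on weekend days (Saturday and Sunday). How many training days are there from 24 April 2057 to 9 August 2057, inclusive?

30

24 April 2057 is a Tuesday.
From 24 April 2057 to 9 August 2057 is 108 days inclusive.
108 = 7 × 15 + 3, so there are 15 full weeks plus 3 extra days.
Each full week contributes 2 weekend days (Sat, Sun): 15 × 2 = 30.
The 3 extra days are Tuesday, Wednesday, Thursday — none qualify.
Total: 30 + 0 = 30.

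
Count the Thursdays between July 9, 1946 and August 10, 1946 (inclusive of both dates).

July 9, 1946 is a Tuesday.
The range spans 33 days (inclusive of both endpoints).
33 = 7 × 4 + 5, so there are 4 full weeks plus 5 extra days.
Each full week contributes one Thursday: 4 so far.
The 5 extra days are Tuesday, Wednesday, Thursday, Friday, Saturday — 1 of them qualifies.
Total: 4 + 1 = 5.

5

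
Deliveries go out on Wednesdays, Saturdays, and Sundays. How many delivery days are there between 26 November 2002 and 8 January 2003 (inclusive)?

26 November 2002 is a Tuesday.
The range spans 44 days (inclusive of both endpoints).
44 = 7 × 6 + 2, so there are 6 full weeks plus 2 extra days.
Each full week contributes 3 days from the set (Wed, Sat, Sun): 6 × 3 = 18.
The 2 extra days are Tuesday, Wednesday — 1 of them qualifies.
Total: 18 + 1 = 19.

19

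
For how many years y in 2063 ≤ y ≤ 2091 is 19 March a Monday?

Day of week of March 19 in each year:
2063: Mon ✓, 2064: Wed, 2065: Thu, 2066: Fri, 2067: Sat, 2068: Mon ✓, 2069: Tue, 2070: Wed, 2071: Thu, 2072: Sat, 2073: Sun, 2074: Mon ✓, 2075: Tue, 2076: Thu, 2077: Fri, 2078: Sat, 2079: Sun, 2080: Tue, 2081: Wed, 2082: Thu, 2083: Fri, 2084: Sun, 2085: Mon ✓, 2086: Tue, 2087: Wed, 2088: Fri, 2089: Sat, 2090: Sun, 2091: Mon ✓
Mondays: 2063, 2068, 2074, 2085, 2091.

5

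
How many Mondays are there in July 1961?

Jul 1, 1961 is a Saturday.
The range spans 31 days (inclusive of both endpoints).
31 = 7 × 4 + 3, so there are 4 full weeks plus 3 extra days.
Each full week contributes one Monday: 4 so far.
The 3 extra days are Saturday, Sunday, Monday — 1 of them qualifies.
Total: 4 + 1 = 5.

5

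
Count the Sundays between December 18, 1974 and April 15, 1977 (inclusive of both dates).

121

December 18, 1974 is a Wednesday.
That's 850 days from start to end, counting both.
850 = 7 × 121 + 3, so there are 121 full weeks plus 3 extra days.
Each full week contributes one Sunday: 121 so far.
The 3 extra days are Wednesday, Thursday, Friday — none qualify.
Total: 121 + 0 = 121.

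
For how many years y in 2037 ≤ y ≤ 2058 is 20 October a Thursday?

3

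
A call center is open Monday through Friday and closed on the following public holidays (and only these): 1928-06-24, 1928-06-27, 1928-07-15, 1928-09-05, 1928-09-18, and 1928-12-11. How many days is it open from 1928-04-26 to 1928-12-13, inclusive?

1928-04-26 is a Thursday.
From 1928-04-26 to 1928-12-13 is 232 days inclusive.
232 = 7 × 33 + 1, so there are 33 full weeks plus 1 extra day.
Each full week contributes 5 weekdays (Mon–Fri): 33 × 5 = 165.
The 1 extra day is Thu — 1 of them qualifies.
Total: 165 + 1 = 166.
Holidays: 1928-06-24 (Sun); 1928-06-27 (Wed); 1928-07-15 (Sun); 1928-09-05 (Wed); 1928-09-18 (Tue); 1928-12-11 (Tue).
4 of the 6 holidays fall on weekdays; the rest are weekends and were already excluded.
Business days: 166 − 4 = 162.

162 working days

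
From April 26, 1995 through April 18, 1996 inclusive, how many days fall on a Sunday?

51

April 26, 1995 is a Wednesday.
From April 26, 1995 to April 18, 1996 is 359 days inclusive.
359 = 7 × 51 + 2, so there are 51 full weeks plus 2 extra days.
Each full week contributes one Sunday: 51 so far.
The 2 extra days are Wed, Thu — none qualify.
Total: 51 + 0 = 51.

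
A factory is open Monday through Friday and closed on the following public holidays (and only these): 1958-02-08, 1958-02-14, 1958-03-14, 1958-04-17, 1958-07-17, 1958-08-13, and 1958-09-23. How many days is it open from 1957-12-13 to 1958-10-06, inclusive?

206 working days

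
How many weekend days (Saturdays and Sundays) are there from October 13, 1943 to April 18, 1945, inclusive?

158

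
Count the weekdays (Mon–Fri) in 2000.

260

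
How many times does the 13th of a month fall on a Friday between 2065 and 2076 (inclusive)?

Friday-the-13ths by year:
2065: Feb, Mar, Nov
2066: Aug
2067: May
2068: Jan, Apr, Jul
2069: Sep, Dec
2070: Jun
2071: Feb, Mar, Nov
2072: May
2073: Jan, Oct
2074: Apr, Jul
2075: Sep, Dec
2076: Mar, Nov

23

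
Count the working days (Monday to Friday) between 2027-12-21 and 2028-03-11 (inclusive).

59

2027-12-21 is a Tuesday.
From 2027-12-21 to 2028-03-11 is 82 days inclusive.
82 = 7 × 11 + 5, so there are 11 full weeks plus 5 extra days.
Each full week contributes 5 weekdays (Mon–Fri): 11 × 5 = 55.
The 5 extra days are Tuesday, Wednesday, Thursday, Friday, Saturday — 4 of them qualify.
Total: 55 + 4 = 59.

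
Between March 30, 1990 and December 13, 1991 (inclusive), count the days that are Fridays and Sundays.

179

March 30, 1990 is a Friday.
The range spans 624 days (inclusive of both endpoints).
624 = 7 × 89 + 1, so there are 89 full weeks plus 1 extra day.
Each full week contributes 2 days from the set (Fri, Sun): 89 × 2 = 178.
The 1 extra day is Fri — 1 of them qualifies.
Total: 178 + 1 = 179.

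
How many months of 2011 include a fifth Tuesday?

A month has five Tuesdays exactly when Tuesday falls within its first (length − 28) days.
Jan: 31 days, starts Sat → 5 of Sat, Sun, Mon
Feb: 28 days, starts Tue → 5 of (none)
Mar: 31 days, starts Tue → 5 of Tue, Wed, Thu ✓
Apr: 30 days, starts Fri → 5 of Fri, Sat
May: 31 days, starts Sun → 5 of Sun, Mon, Tue ✓
Jun: 30 days, starts Wed → 5 of Wed, Thu
Jul: 31 days, starts Fri → 5 of Fri, Sat, Sun
Aug: 31 days, starts Mon → 5 of Mon, Tue, Wed ✓
Sep: 30 days, starts Thu → 5 of Thu, Fri
Oct: 31 days, starts Sat → 5 of Sat, Sun, Mon
Nov: 30 days, starts Tue → 5 of Tue, Wed ✓
Dec: 31 days, starts Thu → 5 of Thu, Fri, Sat
Months with five Tuesdays: Mar, May, Aug, Nov.

4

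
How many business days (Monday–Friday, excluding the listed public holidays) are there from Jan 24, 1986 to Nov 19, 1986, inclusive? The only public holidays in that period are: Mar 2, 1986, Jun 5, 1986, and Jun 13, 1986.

212 business days

Jan 24, 1986 is a Friday.
The range spans 300 days (inclusive of both endpoints).
300 = 7 × 42 + 6, so there are 42 full weeks plus 6 extra days.
Each full week contributes 5 weekdays (Mon–Fri): 42 × 5 = 210.
The 6 extra days are Friday, Saturday, Sunday, Monday, Tuesday, Wednesday — 4 of them qualify.
Total: 210 + 4 = 214.
Holidays: Mar 2, 1986 (Sun); Jun 5, 1986 (Thu); Jun 13, 1986 (Fri).
2 of the 3 holidays fall on weekdays; the rest are weekends and were already excluded.
Business days: 214 − 2 = 212.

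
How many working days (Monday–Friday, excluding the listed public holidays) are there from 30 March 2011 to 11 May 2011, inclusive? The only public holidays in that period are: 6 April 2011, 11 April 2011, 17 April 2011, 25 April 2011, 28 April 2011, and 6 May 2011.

26

30 March 2011 is a Wednesday.
From 30 March 2011 to 11 May 2011 is 43 days inclusive.
43 = 7 × 6 + 1, so there are 6 full weeks plus 1 extra day.
Each full week contributes 5 weekdays (Mon–Fri): 6 × 5 = 30.
The 1 extra day is Wednesday — 1 of them qualifies.
Total: 30 + 1 = 31.
Holidays: 6 April 2011 (Wed); 11 April 2011 (Mon); 17 April 2011 (Sun); 25 April 2011 (Mon); 28 April 2011 (Thu); 6 May 2011 (Fri).
5 of the 6 holidays fall on weekdays; the rest are weekends and were already excluded.
Business days: 31 − 5 = 26.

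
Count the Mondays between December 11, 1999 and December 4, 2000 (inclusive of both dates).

52 Mondays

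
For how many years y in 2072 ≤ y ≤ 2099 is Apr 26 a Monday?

Day of week of April 26 in each year:
2072: Tue, 2073: Wed, 2074: Thu, 2075: Fri, 2076: Sun, 2077: Mon ✓, 2078: Tue, 2079: Wed, 2080: Fri, 2081: Sat, 2082: Sun, 2083: Mon ✓, 2084: Wed, 2085: Thu, 2086: Fri, 2087: Sat, 2088: Mon ✓, 2089: Tue, 2090: Wed, 2091: Thu, 2092: Sat, 2093: Sun, 2094: Mon ✓, 2095: Tue, 2096: Thu, 2097: Fri, 2098: Sat, 2099: Sun
Mondays: 2077, 2083, 2088, 2094.

4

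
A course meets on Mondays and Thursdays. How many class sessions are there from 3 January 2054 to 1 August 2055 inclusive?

3 January 2054 is a Saturday.
The range spans 576 days (inclusive of both endpoints).
576 = 7 × 82 + 2, so there are 82 full weeks plus 2 extra days.
Each full week contributes 2 days from the set (Mon, Thu): 82 × 2 = 164.
The 2 extra days are Sat, Sun — none qualify.
Total: 164 + 0 = 164.

164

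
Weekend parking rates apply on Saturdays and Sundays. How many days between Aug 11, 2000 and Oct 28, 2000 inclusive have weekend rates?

23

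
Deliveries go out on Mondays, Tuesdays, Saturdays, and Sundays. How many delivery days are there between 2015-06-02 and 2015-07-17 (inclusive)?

25

2015-06-02 is a Tuesday.
That's 46 days from start to end, counting both.
46 = 7 × 6 + 4, so there are 6 full weeks plus 4 extra days.
Each full week contributes 4 days from the set (Mon, Tue, Sat, Sun): 6 × 4 = 24.
The 4 extra days are Tuesday, Wednesday, Thursday, Friday — 1 of them qualifies.
Total: 24 + 1 = 25.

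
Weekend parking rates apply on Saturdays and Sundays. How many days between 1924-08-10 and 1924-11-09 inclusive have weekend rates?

27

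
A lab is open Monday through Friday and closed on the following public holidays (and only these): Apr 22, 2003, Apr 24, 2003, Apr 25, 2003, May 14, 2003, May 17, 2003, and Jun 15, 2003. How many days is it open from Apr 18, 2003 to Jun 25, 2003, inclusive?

45 working days

Apr 18, 2003 is a Friday.
From Apr 18, 2003 to Jun 25, 2003 is 69 days inclusive.
69 = 7 × 9 + 6, so there are 9 full weeks plus 6 extra days.
Each full week contributes 5 weekdays (Mon–Fri): 9 × 5 = 45.
The 6 extra days are Fri, Sat, Sun, Mon, Tue, Wed — 4 of them qualify.
Total: 45 + 4 = 49.
Holidays: Apr 22, 2003 (Tue); Apr 24, 2003 (Thu); Apr 25, 2003 (Fri); May 14, 2003 (Wed); May 17, 2003 (Sat); Jun 15, 2003 (Sun).
4 of the 6 holidays fall on weekdays; the rest are weekends and were already excluded.
Business days: 49 − 4 = 45.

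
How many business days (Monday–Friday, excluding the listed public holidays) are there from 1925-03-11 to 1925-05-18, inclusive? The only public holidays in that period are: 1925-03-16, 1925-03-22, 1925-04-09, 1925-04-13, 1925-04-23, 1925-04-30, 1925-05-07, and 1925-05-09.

1925-03-11 is a Wednesday.
That's 69 days from start to end, counting both.
69 = 7 × 9 + 6, so there are 9 full weeks plus 6 extra days.
Each full week contributes 5 weekdays (Mon–Fri): 9 × 5 = 45.
The 6 extra days are Wed, Thu, Fri, Sat, Sun, Mon — 4 of them qualify.
Total: 45 + 4 = 49.
Holidays: 1925-03-16 (Mon); 1925-03-22 (Sun); 1925-04-09 (Thu); 1925-04-13 (Mon); 1925-04-23 (Thu); 1925-04-30 (Thu); 1925-05-07 (Thu); 1925-05-09 (Sat).
6 of the 8 holidays fall on weekdays; the rest are weekends and were already excluded.
Business days: 49 − 6 = 43.

43 business days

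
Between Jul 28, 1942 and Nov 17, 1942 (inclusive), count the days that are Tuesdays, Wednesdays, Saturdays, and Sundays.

65

Jul 28, 1942 is a Tuesday.
That's 113 days from start to end, counting both.
113 = 7 × 16 + 1, so there are 16 full weeks plus 1 extra day.
Each full week contributes 4 days from the set (Tue, Wed, Sat, Sun): 16 × 4 = 64.
The 1 extra day is Tuesday — 1 of them qualifies.
Total: 64 + 1 = 65.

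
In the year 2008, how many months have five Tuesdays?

A month has five Tuesdays exactly when Tuesday falls within its first (length − 28) days.
Jan: 31 days, starts Tue → 5 of Tue, Wed, Thu ✓
Feb: 29 days, starts Fri → 5 of Fri
Mar: 31 days, starts Sat → 5 of Sat, Sun, Mon
Apr: 30 days, starts Tue → 5 of Tue, Wed ✓
May: 31 days, starts Thu → 5 of Thu, Fri, Sat
Jun: 30 days, starts Sun → 5 of Sun, Mon
Jul: 31 days, starts Tue → 5 of Tue, Wed, Thu ✓
Aug: 31 days, starts Fri → 5 of Fri, Sat, Sun
Sep: 30 days, starts Mon → 5 of Mon, Tue ✓
Oct: 31 days, starts Wed → 5 of Wed, Thu, Fri
Nov: 30 days, starts Sat → 5 of Sat, Sun
Dec: 31 days, starts Mon → 5 of Mon, Tue, Wed ✓
Months with five Tuesdays: Jan, Apr, Jul, Sep, Dec.

5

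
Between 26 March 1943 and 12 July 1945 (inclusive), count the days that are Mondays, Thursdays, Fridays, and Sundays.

26 March 1943 is a Friday.
That's 840 days from start to end, counting both.
840 = 7 × 120, so the span is exactly 120 full weeks.
Each full week contributes 4 days from the set (Mon, Thu, Fri, Sun): 120 × 4 = 480.
Total: 480.

480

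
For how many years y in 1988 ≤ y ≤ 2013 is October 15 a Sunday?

4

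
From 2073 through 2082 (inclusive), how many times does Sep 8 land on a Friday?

Day of week of September 8 in each year:
2073: Fri ✓, 2074: Sat, 2075: Sun, 2076: Tue, 2077: Wed, 2078: Thu, 2079: Fri ✓, 2080: Sun, 2081: Mon, 2082: Tue
Fridays: 2073, 2079.

2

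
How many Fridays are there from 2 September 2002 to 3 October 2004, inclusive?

109

2 September 2002 is a Monday.
That's 763 days from start to end, counting both.
763 = 7 × 109, so the span is exactly 109 full weeks.
Each full week contributes one Friday: 109 so far.
Total: 109.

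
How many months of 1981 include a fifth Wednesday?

4

A month has five Wednesdays exactly when Wednesday falls within its first (length − 28) days.
Jan: 31 days, starts Thu → 5 of Thu, Fri, Sat
Feb: 28 days, starts Sun → 5 of (none)
Mar: 31 days, starts Sun → 5 of Sun, Mon, Tue
Apr: 30 days, starts Wed → 5 of Wed, Thu ✓
May: 31 days, starts Fri → 5 of Fri, Sat, Sun
Jun: 30 days, starts Mon → 5 of Mon, Tue
Jul: 31 days, starts Wed → 5 of Wed, Thu, Fri ✓
Aug: 31 days, starts Sat → 5 of Sat, Sun, Mon
Sep: 30 days, starts Tue → 5 of Tue, Wed ✓
Oct: 31 days, starts Thu → 5 of Thu, Fri, Sat
Nov: 30 days, starts Sun → 5 of Sun, Mon
Dec: 31 days, starts Tue → 5 of Tue, Wed, Thu ✓
Months with five Wednesdays: Apr, Jul, Sep, Dec.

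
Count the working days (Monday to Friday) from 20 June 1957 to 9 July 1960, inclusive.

797

20 June 1957 is a Thursday.
From 20 June 1957 to 9 July 1960 is 1116 days inclusive.
1116 = 7 × 159 + 3, so there are 159 full weeks plus 3 extra days.
Each full week contributes 5 weekdays (Mon–Fri): 159 × 5 = 795.
The 3 extra days are Thu, Fri, Sat — 2 of them qualify.
Total: 795 + 2 = 797.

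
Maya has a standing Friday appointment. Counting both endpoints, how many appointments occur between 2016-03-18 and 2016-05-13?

2016-03-18 is a Friday.
That's 57 days from start to end, counting both.
57 = 7 × 8 + 1, so there are 8 full weeks plus 1 extra day.
Each full week contributes one Friday: 8 so far.
The 1 extra day is Friday — 1 of them qualifies.
Total: 8 + 1 = 9.

9 Fridays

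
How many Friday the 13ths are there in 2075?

2

The 13th falls on a Friday when the month's 13th has weekday Fri.
Jan 13 is Sun; Feb 13 is Wed; Mar 13 is Wed; Apr 13 is Sat; May 13 is Mon; Jun 13 is Thu; Jul 13 is Sat; Aug 13 is Tue; Sep 13 is Fri ✓; Oct 13 is Sun; Nov 13 is Wed; Dec 13 is Fri ✓.
Friday the 13ths: Sep, Dec.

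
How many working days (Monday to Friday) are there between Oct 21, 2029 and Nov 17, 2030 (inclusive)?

280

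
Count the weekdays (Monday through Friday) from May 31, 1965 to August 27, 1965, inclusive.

May 31, 1965 is a Monday.
That's 89 days from start to end, counting both.
89 = 7 × 12 + 5, so there are 12 full weeks plus 5 extra days.
Each full week contributes 5 weekdays (Mon–Fri): 12 × 5 = 60.
The 5 extra days are Monday, Tuesday, Wednesday, Thursday, Friday — 5 of them qualify.
Total: 60 + 5 = 65.

65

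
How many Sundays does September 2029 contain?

Sep 1, 2029 is a Saturday.
That's 30 days from start to end, counting both.
30 = 7 × 4 + 2, so there are 4 full weeks plus 2 extra days.
Each full week contributes one Sunday: 4 so far.
The 2 extra days are Sat, Sun — 1 of them qualifies.
Total: 4 + 1 = 5.

5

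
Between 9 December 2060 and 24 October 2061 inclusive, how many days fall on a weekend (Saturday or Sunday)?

9 December 2060 is a Thursday.
The range spans 320 days (inclusive of both endpoints).
320 = 7 × 45 + 5, so there are 45 full weeks plus 5 extra days.
Each full week contributes 2 weekend days (Sat, Sun): 45 × 2 = 90.
The 5 extra days are Thursday, Friday, Saturday, Sunday, Monday — 2 of them qualify.
Total: 90 + 2 = 92.

92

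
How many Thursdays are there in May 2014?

May 1, 2014 is a Thursday.
That's 31 days from start to end, counting both.
31 = 7 × 4 + 3, so there are 4 full weeks plus 3 extra days.
Each full week contributes one Thursday: 4 so far.
The 3 extra days are Thu, Fri, Sat — 1 of them qualifies.
Total: 4 + 1 = 5.

5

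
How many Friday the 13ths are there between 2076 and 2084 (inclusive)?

14

Friday-the-13ths by year:
2076: Mar, Nov
2077: Aug
2078: May
2079: Jan, Oct
2080: Sep, Dec
2081: Jun
2082: Feb, Mar, Nov
2083: Aug
2084: Oct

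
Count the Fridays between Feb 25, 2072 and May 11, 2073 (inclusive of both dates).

Feb 25, 2072 is a Thursday.
That's 442 days from start to end, counting both.
442 = 7 × 63 + 1, so there are 63 full weeks plus 1 extra day.
Each full week contributes one Friday: 63 so far.
The 1 extra day is Thursday — none qualify.
Total: 63 + 0 = 63.

63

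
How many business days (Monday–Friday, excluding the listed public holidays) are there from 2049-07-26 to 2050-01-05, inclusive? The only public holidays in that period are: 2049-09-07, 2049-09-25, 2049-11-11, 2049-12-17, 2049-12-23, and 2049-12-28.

2049-07-26 is a Monday.
That's 164 days from start to end, counting both.
164 = 7 × 23 + 3, so there are 23 full weeks plus 3 extra days.
Each full week contributes 5 weekdays (Mon–Fri): 23 × 5 = 115.
The 3 extra days are Mon, Tue, Wed — 3 of them qualify.
Total: 115 + 3 = 118.
Holidays: 2049-09-07 (Tue); 2049-09-25 (Sat); 2049-11-11 (Thu); 2049-12-17 (Fri); 2049-12-23 (Thu); 2049-12-28 (Tue).
5 of the 6 holidays fall on weekdays; the rest are weekends and were already excluded.
Business days: 118 − 5 = 113.

113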